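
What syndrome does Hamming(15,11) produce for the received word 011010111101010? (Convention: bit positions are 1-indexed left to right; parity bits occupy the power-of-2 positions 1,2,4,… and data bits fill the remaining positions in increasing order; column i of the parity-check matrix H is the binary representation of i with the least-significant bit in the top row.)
Syndrome s = H · r^T (mod 2), r = 011010111101010:
  s[0] = (101010101010101)·(011010111101010) mod 2 = 0+0+1+0+1+0+1+0+1+0+0+0+0+0+0 mod 2 = 0
  s[1] = (011001100110011)·(011010111101010) mod 2 = 0+1+1+0+0+0+1+0+0+1+0+0+0+1+0 mod 2 = 1
  s[2] = (000111100001111)·(011010111101010) mod 2 = 0+0+0+0+1+0+1+0+0+0+0+1+0+1+0 mod 2 = 0
  s[3] = (000000011111111)·(011010111101010) mod 2 = 0+0+0+0+0+0+0+1+1+1+0+1+0+1+0 mod 2 = 1
Syndrome = 0101
Non-zero syndrome: error at position 10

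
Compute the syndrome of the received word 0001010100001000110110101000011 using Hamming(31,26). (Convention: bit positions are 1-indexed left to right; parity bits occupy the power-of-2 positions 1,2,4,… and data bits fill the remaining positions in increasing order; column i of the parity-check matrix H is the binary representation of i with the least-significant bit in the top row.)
Syndrome s = H · r^T (mod 2), r = 0001010100001000110110101000011:
  s[0] = (1010101010101010101010101010101)·(0001010100001000110110101000011) mod 2 = 0+0+0+0+0+0+0+0+0+0+0+0+1+0+0+0+1+0+0+0+1+0+1+0+1+0+0+0+0+0+1 mod 2 = 0
  s[1] = (0110011001100110011001100110011)·(0001010100001000110110101000011) mod 2 = 0+0+0+0+0+1+0+0+0+0+0+0+0+0+0+0+0+1+0+0+0+0+1+0+0+0+0+0+0+1+1 mod 2 = 1
  s[2] = (0001111000011110000111100001111)·(0001010100001000110110101000011) mod 2 = 0+0+0+1+0+1+0+0+0+0+0+0+1+0+0+0+0+0+0+1+1+0+1+0+0+0+0+0+0+1+1 mod 2 = 0
  s[3] = (0000000111111110000000011111111)·(0001010100001000110110101000011) mod 2 = 0+0+0+0+0+0+0+1+0+0+0+0+1+0+0+0+0+0+0+0+0+0+0+0+1+0+0+0+0+1+1 mod 2 = 1
  s[4] = (0000000000000001111111111111111)·(0001010100001000110110101000011) mod 2 = 0+0+0+0+0+0+0+0+0+0+0+0+0+0+0+0+1+1+0+1+1+0+1+0+1+0+0+0+0+1+1 mod 2 = 0
Syndrome = 01010
Non-zero syndrome: error at position 10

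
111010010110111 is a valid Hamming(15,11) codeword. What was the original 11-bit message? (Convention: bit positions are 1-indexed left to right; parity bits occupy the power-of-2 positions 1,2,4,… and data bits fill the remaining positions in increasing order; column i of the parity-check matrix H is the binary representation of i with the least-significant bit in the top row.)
Parity bits occupy power-of-2 positions; data bits are at positions {3,5,6,7,9,10,11,12,13,14,15} (1-indexed).
Extract: c[3]=1 c[5]=1 c[6]=0 c[7]=0 c[9]=0 c[10]=1 c[11]=1 c[12]=0 c[13]=1 c[14]=1 c[15]=1
Data = 11000110111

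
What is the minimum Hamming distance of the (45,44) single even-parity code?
d_min = 2 (flipping one data bit also flips the parity bit, so the two closest codewords differ in exactly 2 positions).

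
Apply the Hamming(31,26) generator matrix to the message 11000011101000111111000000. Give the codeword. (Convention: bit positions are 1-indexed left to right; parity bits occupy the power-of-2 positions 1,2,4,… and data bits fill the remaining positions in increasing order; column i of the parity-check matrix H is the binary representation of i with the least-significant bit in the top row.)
Codeword c = d · G (mod 2), d = 11000011101000111111000000:
  c[0] = d·G[:,0] = (11000011101000111111000000)·(11011010101101010101010101) mod 2 = 1+1+0+0+0+0+1+0+1+0+1+0+0+0+0+1+0+1+0+1+0+0+0+0+0+0 mod 2 = 0
  c[1] = d·G[:,1] = (11000011101000111111000000)·(10110110011011001100110011) mod 2 = 1+0+0+0+0+0+1+0+0+0+1+0+0+0+0+0+1+1+0+0+0+0+0+0+0+0 mod 2 = 1
  c[2] = d·G[:,2] = (11000011101000111111000000)·(10000000000000000000000000) mod 2 = 1+0+0+0+0+0+0+0+0+0+0+0+0+0+0+0+0+0+0+0+0+0+0+0+0+0 mod 2 = 1
  c[3] = d·G[:,3] = (11000011101000111111000000)·(01110001111000111100001111) mod 2 = 0+1+0+0+0+0+0+1+1+0+1+0+0+0+1+1+1+1+0+0+0+0+0+0+0+0 mod 2 = 0
  c[4] = d·G[:,4] = (11000011101000111111000000)·(01000000000000000000000000) mod 2 = 0+1+0+0+0+0+0+0+0+0+0+0+0+0+0+0+0+0+0+0+0+0+0+0+0+0 mod 2 = 1
  c[5] = d·G[:,5] = (11000011101000111111000000)·(00100000000000000000000000) mod 2 = 0+0+0+0+0+0+0+0+0+0+0+0+0+0+0+0+0+0+0+0+0+0+0+0+0+0 mod 2 = 0
  c[6] = d·G[:,6] = (11000011101000111111000000)·(00010000000000000000000000) mod 2 = 0+0+0+0+0+0+0+0+0+0+0+0+0+0+0+0+0+0+0+0+0+0+0+0+0+0 mod 2 = 0
  c[7] = d·G[:,7] = (11000011101000111111000000)·(00001111111000000011111111) mod 2 = 0+0+0+0+0+0+1+1+1+0+1+0+0+0+0+0+0+0+1+1+0+0+0+0+0+0 mod 2 = 0
  c[8] = d·G[:,8] = (11000011101000111111000000)·(00001000000000000000000000) mod 2 = 0+0+0+0+0+0+0+0+0+0+0+0+0+0+0+0+0+0+0+0+0+0+0+0+0+0 mod 2 = 0
  c[9] = d·G[:,9] = (11000011101000111111000000)·(00000100000000000000000000) mod 2 = 0+0+0+0+0+0+0+0+0+0+0+0+0+0+0+0+0+0+0+0+0+0+0+0+0+0 mod 2 = 0
  c[10] = d·G[:,10] = (11000011101000111111000000)·(00000010000000000000000000) mod 2 = 0+0+0+0+0+0+1+0+0+0+0+0+0+0+0+0+0+0+0+0+0+0+0+0+0+0 mod 2 = 1
  c[11] = d·G[:,11] = (11000011101000111111000000)·(00000001000000000000000000) mod 2 = 0+0+0+0+0+0+0+1+0+0+0+0+0+0+0+0+0+0+0+0+0+0+0+0+0+0 mod 2 = 1
  c[12] = d·G[:,12] = (11000011101000111111000000)·(00000000100000000000000000) mod 2 = 0+0+0+0+0+0+0+0+1+0+0+0+0+0+0+0+0+0+0+0+0+0+0+0+0+0 mod 2 = 1
  c[13] = d·G[:,13] = (11000011101000111111000000)·(00000000010000000000000000) mod 2 = 0+0+0+0+0+0+0+0+0+0+0+0+0+0+0+0+0+0+0+0+0+0+0+0+0+0 mod 2 = 0
  c[14] = d·G[:,14] = (11000011101000111111000000)·(00000000001000000000000000) mod 2 = 0+0+0+0+0+0+0+0+0+0+1+0+0+0+0+0+0+0+0+0+0+0+0+0+0+0 mod 2 = 1
  c[15] = d·G[:,15] = (11000011101000111111000000)·(00000000000111111111111111) mod 2 = 0+0+0+0+0+0+0+0+0+0+0+0+0+0+1+1+1+1+1+1+0+0+0+0+0+0 mod 2 = 0
  c[16] = d·G[:,16] = (11000011101000111111000000)·(00000000000100000000000000) mod 2 = 0+0+0+0+0+0+0+0+0+0+0+0+0+0+0+0+0+0+0+0+0+0+0+0+0+0 mod 2 = 0
  c[17] = d·G[:,17] = (11000011101000111111000000)·(00000000000010000000000000) mod 2 = 0+0+0+0+0+0+0+0+0+0+0+0+0+0+0+0+0+0+0+0+0+0+0+0+0+0 mod 2 = 0
  c[18] = d·G[:,18] = (11000011101000111111000000)·(00000000000001000000000000) mod 2 = 0+0+0+0+0+0+0+0+0+0+0+0+0+0+0+0+0+0+0+0+0+0+0+0+0+0 mod 2 = 0
  c[19] = d·G[:,19] = (11000011101000111111000000)·(00000000000000100000000000) mod 2 = 0+0+0+0+0+0+0+0+0+0+0+0+0+0+1+0+0+0+0+0+0+0+0+0+0+0 mod 2 = 1
  c[20] = d·G[:,20] = (11000011101000111111000000)·(00000000000000010000000000) mod 2 = 0+0+0+0+0+0+0+0+0+0+0+0+0+0+0+1+0+0+0+0+0+0+0+0+0+0 mod 2 = 1
  c[21] = d·G[:,21] = (11000011101000111111000000)·(00000000000000001000000000) mod 2 = 0+0+0+0+0+0+0+0+0+0+0+0+0+0+0+0+1+0+0+0+0+0+0+0+0+0 mod 2 = 1
  c[22] = d·G[:,22] = (11000011101000111111000000)·(00000000000000000100000000) mod 2 = 0+0+0+0+0+0+0+0+0+0+0+0+0+0+0+0+0+1+0+0+0+0+0+0+0+0 mod 2 = 1
  c[23] = d·G[:,23] = (11000011101000111111000000)·(00000000000000000010000000) mod 2 = 0+0+0+0+0+0+0+0+0+0+0+0+0+0+0+0+0+0+1+0+0+0+0+0+0+0 mod 2 = 1
  c[24] = d·G[:,24] = (11000011101000111111000000)·(00000000000000000001000000) mod 2 = 0+0+0+0+0+0+0+0+0+0+0+0+0+0+0+0+0+0+0+1+0+0+0+0+0+0 mod 2 = 1
  c[25] = d·G[:,25] = (11000011101000111111000000)·(00000000000000000000100000) mod 2 = 0+0+0+0+0+0+0+0+0+0+0+0+0+0+0+0+0+0+0+0+0+0+0+0+0+0 mod 2 = 0
  c[26] = d·G[:,26] = (11000011101000111111000000)·(00000000000000000000010000) mod 2 = 0+0+0+0+0+0+0+0+0+0+0+0+0+0+0+0+0+0+0+0+0+0+0+0+0+0 mod 2 = 0
  c[27] = d·G[:,27] = (11000011101000111111000000)·(00000000000000000000001000) mod 2 = 0+0+0+0+0+0+0+0+0+0+0+0+0+0+0+0+0+0+0+0+0+0+0+0+0+0 mod 2 = 0
  c[28] = d·G[:,28] = (11000011101000111111000000)·(00000000000000000000000100) mod 2 = 0+0+0+0+0+0+0+0+0+0+0+0+0+0+0+0+0+0+0+0+0+0+0+0+0+0 mod 2 = 0
  c[29] = d·G[:,29] = (11000011101000111111000000)·(00000000000000000000000010) mod 2 = 0+0+0+0+0+0+0+0+0+0+0+0+0+0+0+0+0+0+0+0+0+0+0+0+0+0 mod 2 = 0
  c[30] = d·G[:,30] = (11000011101000111111000000)·(00000000000000000000000001) mod 2 = 0+0+0+0+0+0+0+0+0+0+0+0+0+0+0+0+0+0+0+0+0+0+0+0+0+0 mod 2 = 0
Codeword = 0110100000111010000111111000000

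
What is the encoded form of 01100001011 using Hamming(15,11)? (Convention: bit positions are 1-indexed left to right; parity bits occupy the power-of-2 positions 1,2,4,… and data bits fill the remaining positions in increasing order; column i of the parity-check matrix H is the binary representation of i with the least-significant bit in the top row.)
Codeword c = d · G (mod 2), d = 01100001011:
  c[0] = d·G[:,0] = (01100001011)·(11011010101) mod 2 = 0+1+0+0+0+0+0+0+0+0+1 mod 2 = 0
  c[1] = d·G[:,1] = (01100001011)·(10110110011) mod 2 = 0+0+1+0+0+0+0+0+0+1+1 mod 2 = 1
  c[2] = d·G[:,2] = (01100001011)·(10000000000) mod 2 = 0+0+0+0+0+0+0+0+0+0+0 mod 2 = 0
  c[3] = d·G[:,3] = (01100001011)·(01110001111) mod 2 = 0+1+1+0+0+0+0+1+0+1+1 mod 2 = 1
  c[4] = d·G[:,4] = (01100001011)·(01000000000) mod 2 = 0+1+0+0+0+0+0+0+0+0+0 mod 2 = 1
  c[5] = d·G[:,5] = (01100001011)·(00100000000) mod 2 = 0+0+1+0+0+0+0+0+0+0+0 mod 2 = 1
  c[6] = d·G[:,6] = (01100001011)·(00010000000) mod 2 = 0+0+0+0+0+0+0+0+0+0+0 mod 2 = 0
  c[7] = d·G[:,7] = (01100001011)·(00001111111) mod 2 = 0+0+0+0+0+0+0+1+0+1+1 mod 2 = 1
  c[8] = d·G[:,8] = (01100001011)·(00001000000) mod 2 = 0+0+0+0+0+0+0+0+0+0+0 mod 2 = 0
  c[9] = d·G[:,9] = (01100001011)·(00000100000) mod 2 = 0+0+0+0+0+0+0+0+0+0+0 mod 2 = 0
  c[10] = d·G[:,10] = (01100001011)·(00000010000) mod 2 = 0+0+0+0+0+0+0+0+0+0+0 mod 2 = 0
  c[11] = d·G[:,11] = (01100001011)·(00000001000) mod 2 = 0+0+0+0+0+0+0+1+0+0+0 mod 2 = 1
  c[12] = d·G[:,12] = (01100001011)·(00000000100) mod 2 = 0+0+0+0+0+0+0+0+0+0+0 mod 2 = 0
  c[13] = d·G[:,13] = (01100001011)·(00000000010) mod 2 = 0+0+0+0+0+0+0+0+0+1+0 mod 2 = 1
  c[14] = d·G[:,14] = (01100001011)·(00000000001) mod 2 = 0+0+0+0+0+0+0+0+0+0+1 mod 2 = 1
Codeword = 010111010001011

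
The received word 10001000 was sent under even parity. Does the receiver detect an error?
Sum of received bits: 1+0+0+0+1+0+0+0 = 2; 2 mod 2 = 0. Result is 0 → no error detected.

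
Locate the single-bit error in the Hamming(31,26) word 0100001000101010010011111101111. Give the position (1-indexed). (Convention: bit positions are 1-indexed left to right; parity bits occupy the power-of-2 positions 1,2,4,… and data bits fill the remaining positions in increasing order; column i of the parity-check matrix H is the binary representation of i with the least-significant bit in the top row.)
Syndrome s = H · r^T (mod 2), r = 0100001000101010010011111101111:
  s[0] = (1010101010101010101010101010101)·(0100001000101010010011111101111) mod 2 = 0+0+0+0+0+0+1+0+0+0+1+0+1+0+1+0+0+0+0+0+1+0+1+0+1+0+0+0+1+0+1 mod 2 = 1
  s[1] = (0110011001100110011001100110011)·(0100001000101010010011111101111) mod 2 = 0+1+0+0+0+0+1+0+0+0+1+0+0+0+1+0+0+1+0+0+0+1+1+0+0+1+0+0+0+1+1 mod 2 = 0
  s[2] = (0001111000011110000111100001111)·(0100001000101010010011111101111) mod 2 = 0+0+0+0+0+0+1+0+0+0+0+0+1+0+1+0+0+0+0+0+1+1+1+0+0+0+0+1+1+1+1 mod 2 = 0
  s[3] = (0000000111111110000000011111111)·(0100001000101010010011111101111) mod 2 = 0+0+0+0+0+0+0+0+0+0+1+0+1+0+1+0+0+0+0+0+0+0+0+1+1+1+0+1+1+1+1 mod 2 = 0
  s[4] = (0000000000000001111111111111111)·(0100001000101010010011111101111) mod 2 = 0+0+0+0+0+0+0+0+0+0+0+0+0+0+0+0+0+1+0+0+1+1+1+1+1+1+0+1+1+1+1 mod 2 = 1
Syndrome = 10001
Column i of H is the binary representation of i, so the syndrome is the binary index of the flipped bit.
Read s = 10001 with s[0] as LSB: 1·2^0 + 0·2^1 + 0·2^2 + 0·2^3 + 1·2^4 = 17.
Error is at bit position 17.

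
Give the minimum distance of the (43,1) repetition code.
d_min = 43 (the only two codewords are 0…0 and 1…1, differing in all 43 positions).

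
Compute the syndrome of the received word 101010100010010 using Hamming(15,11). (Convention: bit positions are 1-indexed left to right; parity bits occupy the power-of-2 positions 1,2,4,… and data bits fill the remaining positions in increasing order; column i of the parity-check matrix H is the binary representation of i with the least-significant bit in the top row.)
Syndrome s = H · r^T (mod 2), r = 101010100010010:
  s[0] = (101010101010101)·(101010100010010) mod 2 = 1+0+1+0+1+0+1+0+0+0+1+0+0+0+0 mod 2 = 1
  s[1] = (011001100110011)·(101010100010010) mod 2 = 0+0+1+0+0+0+1+0+0+0+1+0+0+1+0 mod 2 = 0
  s[2] = (000111100001111)·(101010100010010) mod 2 = 0+0+0+0+1+0+1+0+0+0+0+0+0+1+0 mod 2 = 1
  s[3] = (000000011111111)·(101010100010010) mod 2 = 0+0+0+0+0+0+0+0+0+0+1+0+0+1+0 mod 2 = 0
Syndrome = 1010
Non-zero syndrome: error at position 5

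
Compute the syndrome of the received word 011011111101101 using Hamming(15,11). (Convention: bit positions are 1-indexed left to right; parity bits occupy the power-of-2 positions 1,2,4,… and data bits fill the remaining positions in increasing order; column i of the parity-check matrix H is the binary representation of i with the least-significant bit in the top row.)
Syndrome s = H · r^T (mod 2), r = 011011111101101:
  s[0] = (101010101010101)·(011011111101101) mod 2 = 0+0+1+0+1+0+1+0+1+0+0+0+1+0+1 mod 2 = 0
  s[1] = (011001100110011)·(011011111101101) mod 2 = 0+1+1+0+0+1+1+0+0+1+0+0+0+0+1 mod 2 = 0
  s[2] = (000111100001111)·(011011111101101) mod 2 = 0+0+0+0+1+1+1+0+0+0+0+1+1+0+1 mod 2 = 0
  s[3] = (000000011111111)·(011011111101101) mod 2 = 0+0+0+0+0+0+0+1+1+1+0+1+1+0+1 mod 2 = 0
Syndrome = 0000
s = 0: no error detected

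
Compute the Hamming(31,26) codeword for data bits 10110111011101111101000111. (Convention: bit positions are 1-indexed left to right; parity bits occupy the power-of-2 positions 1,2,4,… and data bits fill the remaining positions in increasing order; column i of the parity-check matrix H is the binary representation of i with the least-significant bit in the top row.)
Codeword c = d · G (mod 2), d = 10110111011101111101000111:
  c[0] = d·G[:,0] = (10110111011101111101000111)·(11011010101101010101010101) mod 2 = 1+0+0+1+0+0+1+0+0+0+1+1+0+1+0+1+0+1+0+1+0+0+0+1+0+1 mod 2 = 1
  c[1] = d·G[:,1] = (10110111011101111101000111)·(10110110011011001100110011) mod 2 = 1+0+1+1+0+1+1+0+0+1+1+0+0+1+0+0+1+1+0+0+0+0+0+0+1+1 mod 2 = 0
  c[2] = d·G[:,2] = (10110111011101111101000111)·(10000000000000000000000000) mod 2 = 1+0+0+0+0+0+0+0+0+0+0+0+0+0+0+0+0+0+0+0+0+0+0+0+0+0 mod 2 = 1
  c[3] = d·G[:,3] = (10110111011101111101000111)·(01110001111000111100001111) mod 2 = 0+0+1+1+0+0+0+1+0+1+1+0+0+0+1+1+1+1+0+0+0+0+0+1+1+1 mod 2 = 0
  c[4] = d·G[:,4] = (10110111011101111101000111)·(01000000000000000000000000) mod 2 = 0+0+0+0+0+0+0+0+0+0+0+0+0+0+0+0+0+0+0+0+0+0+0+0+0+0 mod 2 = 0
  c[5] = d·G[:,5] = (10110111011101111101000111)·(00100000000000000000000000) mod 2 = 0+0+1+0+0+0+0+0+0+0+0+0+0+0+0+0+0+0+0+0+0+0+0+0+0+0 mod 2 = 1
  c[6] = d·G[:,6] = (10110111011101111101000111)·(00010000000000000000000000) mod 2 = 0+0+0+1+0+0+0+0+0+0+0+0+0+0+0+0+0+0+0+0+0+0+0+0+0+0 mod 2 = 1
  c[7] = d·G[:,7] = (10110111011101111101000111)·(00001111111000000011111111) mod 2 = 0+0+0+0+0+1+1+1+0+1+1+0+0+0+0+0+0+0+0+1+0+0+0+1+1+1 mod 2 = 1
  c[8] = d·G[:,8] = (10110111011101111101000111)·(00001000000000000000000000) mod 2 = 0+0+0+0+0+0+0+0+0+0+0+0+0+0+0+0+0+0+0+0+0+0+0+0+0+0 mod 2 = 0
  c[9] = d·G[:,9] = (10110111011101111101000111)·(00000100000000000000000000) mod 2 = 0+0+0+0+0+1+0+0+0+0+0+0+0+0+0+0+0+0+0+0+0+0+0+0+0+0 mod 2 = 1
  c[10] = d·G[:,10] = (10110111011101111101000111)·(00000010000000000000000000) mod 2 = 0+0+0+0+0+0+1+0+0+0+0+0+0+0+0+0+0+0+0+0+0+0+0+0+0+0 mod 2 = 1
  c[11] = d·G[:,11] = (10110111011101111101000111)·(00000001000000000000000000) mod 2 = 0+0+0+0+0+0+0+1+0+0+0+0+0+0+0+0+0+0+0+0+0+0+0+0+0+0 mod 2 = 1
  c[12] = d·G[:,12] = (10110111011101111101000111)·(00000000100000000000000000) mod 2 = 0+0+0+0+0+0+0+0+0+0+0+0+0+0+0+0+0+0+0+0+0+0+0+0+0+0 mod 2 = 0
  c[13] = d·G[:,13] = (10110111011101111101000111)·(00000000010000000000000000) mod 2 = 0+0+0+0+0+0+0+0+0+1+0+0+0+0+0+0+0+0+0+0+0+0+0+0+0+0 mod 2 = 1
  c[14] = d·G[:,14] = (10110111011101111101000111)·(00000000001000000000000000) mod 2 = 0+0+0+0+0+0+0+0+0+0+1+0+0+0+0+0+0+0+0+0+0+0+0+0+0+0 mod 2 = 1
  c[15] = d·G[:,15] = (10110111011101111101000111)·(00000000000111111111111111) mod 2 = 0+0+0+0+0+0+0+0+0+0+0+1+0+1+1+1+1+1+0+1+0+0+0+1+1+1 mod 2 = 0
  c[16] = d·G[:,16] = (10110111011101111101000111)·(00000000000100000000000000) mod 2 = 0+0+0+0+0+0+0+0+0+0+0+1+0+0+0+0+0+0+0+0+0+0+0+0+0+0 mod 2 = 1
  c[17] = d·G[:,17] = (10110111011101111101000111)·(00000000000010000000000000) mod 2 = 0+0+0+0+0+0+0+0+0+0+0+0+0+0+0+0+0+0+0+0+0+0+0+0+0+0 mod 2 = 0
  c[18] = d·G[:,18] = (10110111011101111101000111)·(00000000000001000000000000) mod 2 = 0+0+0+0+0+0+0+0+0+0+0+0+0+1+0+0+0+0+0+0+0+0+0+0+0+0 mod 2 = 1
  c[19] = d·G[:,19] = (10110111011101111101000111)·(00000000000000100000000000) mod 2 = 0+0+0+0+0+0+0+0+0+0+0+0+0+0+1+0+0+0+0+0+0+0+0+0+0+0 mod 2 = 1
  c[20] = d·G[:,20] = (10110111011101111101000111)·(00000000000000010000000000) mod 2 = 0+0+0+0+0+0+0+0+0+0+0+0+0+0+0+1+0+0+0+0+0+0+0+0+0+0 mod 2 = 1
  c[21] = d·G[:,21] = (10110111011101111101000111)·(00000000000000001000000000) mod 2 = 0+0+0+0+0+0+0+0+0+0+0+0+0+0+0+0+1+0+0+0+0+0+0+0+0+0 mod 2 = 1
  c[22] = d·G[:,22] = (10110111011101111101000111)·(00000000000000000100000000) mod 2 = 0+0+0+0+0+0+0+0+0+0+0+0+0+0+0+0+0+1+0+0+0+0+0+0+0+0 mod 2 = 1
  c[23] = d·G[:,23] = (10110111011101111101000111)·(00000000000000000010000000) mod 2 = 0+0+0+0+0+0+0+0+0+0+0+0+0+0+0+0+0+0+0+0+0+0+0+0+0+0 mod 2 = 0
  c[24] = d·G[:,24] = (10110111011101111101000111)·(00000000000000000001000000) mod 2 = 0+0+0+0+0+0+0+0+0+0+0+0+0+0+0+0+0+0+0+1+0+0+0+0+0+0 mod 2 = 1
  c[25] = d·G[:,25] = (10110111011101111101000111)·(00000000000000000000100000) mod 2 = 0+0+0+0+0+0+0+0+0+0+0+0+0+0+0+0+0+0+0+0+0+0+0+0+0+0 mod 2 = 0
  c[26] = d·G[:,26] = (10110111011101111101000111)·(00000000000000000000010000) mod 2 = 0+0+0+0+0+0+0+0+0+0+0+0+0+0+0+0+0+0+0+0+0+0+0+0+0+0 mod 2 = 0
  c[27] = d·G[:,27] = (10110111011101111101000111)·(00000000000000000000001000) mod 2 = 0+0+0+0+0+0+0+0+0+0+0+0+0+0+0+0+0+0+0+0+0+0+0+0+0+0 mod 2 = 0
  c[28] = d·G[:,28] = (10110111011101111101000111)·(00000000000000000000000100) mod 2 = 0+0+0+0+0+0+0+0+0+0+0+0+0+0+0+0+0+0+0+0+0+0+0+1+0+0 mod 2 = 1
  c[29] = d·G[:,29] = (10110111011101111101000111)·(00000000000000000000000010) mod 2 = 0+0+0+0+0+0+0+0+0+0+0+0+0+0+0+0+0+0+0+0+0+0+0+0+1+0 mod 2 = 1
  c[30] = d·G[:,30] = (10110111011101111101000111)·(00000000000000000000000001) mod 2 = 0+0+0+0+0+0+0+0+0+0+0+0+0+0+0+0+0+0+0+0+0+0+0+0+0+1 mod 2 = 1
Codeword = 1010011101110110101111101000111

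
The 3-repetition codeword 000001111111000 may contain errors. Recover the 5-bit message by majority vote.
Split into 3-bit blocks and majority-vote each:
  block 1 = 000: 0 ones, 3 zeros → 0
  block 2 = 001: 1 ones, 2 zeros → 0
  block 3 = 111: 3 ones, 0 zeros → 1
  block 4 = 111: 3 ones, 0 zeros → 1
  block 5 = 000: 0 ones, 3 zeros → 0
Decoded = 00110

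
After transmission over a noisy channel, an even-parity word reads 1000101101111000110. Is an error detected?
Sum of received bits: 1+0+0+0+1+0+1+1+0+1+1+1+1+0+0+0+1+1+0 = 10; 10 mod 2 = 0. Result is 0 → no error detected.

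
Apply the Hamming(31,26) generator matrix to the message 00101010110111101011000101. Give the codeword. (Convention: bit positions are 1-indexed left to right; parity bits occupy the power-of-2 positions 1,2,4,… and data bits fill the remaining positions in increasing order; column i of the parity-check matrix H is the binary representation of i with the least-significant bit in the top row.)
Codeword c = d · G (mod 2), d = 00101010110111101011000101:
  c[0] = d·G[:,0] = (00101010110111101011000101)·(11011010101101010101010101) mod 2 = 0+0+0+0+1+0+1+0+1+0+0+1+0+1+0+0+0+0+0+1+0+0+0+1+0+1 mod 2 = 0
  c[1] = d·G[:,1] = (00101010110111101011000101)·(10110110011011001100110011) mod 2 = 0+0+1+0+0+0+1+0+0+1+0+0+1+1+0+0+1+0+0+0+0+0+0+0+0+1 mod 2 = 1
  c[2] = d·G[:,2] = (00101010110111101011000101)·(10000000000000000000000000) mod 2 = 0+0+0+0+0+0+0+0+0+0+0+0+0+0+0+0+0+0+0+0+0+0+0+0+0+0 mod 2 = 0
  c[3] = d·G[:,3] = (00101010110111101011000101)·(01110001111000111100001111) mod 2 = 0+0+1+0+0+0+0+0+1+1+0+0+0+0+1+0+1+0+0+0+0+0+0+1+0+1 mod 2 = 1
  c[4] = d·G[:,4] = (00101010110111101011000101)·(01000000000000000000000000) mod 2 = 0+0+0+0+0+0+0+0+0+0+0+0+0+0+0+0+0+0+0+0+0+0+0+0+0+0 mod 2 = 0
  c[5] = d·G[:,5] = (00101010110111101011000101)·(00100000000000000000000000) mod 2 = 0+0+1+0+0+0+0+0+0+0+0+0+0+0+0+0+0+0+0+0+0+0+0+0+0+0 mod 2 = 1
  c[6] = d·G[:,6] = (00101010110111101011000101)·(00010000000000000000000000) mod 2 = 0+0+0+0+0+0+0+0+0+0+0+0+0+0+0+0+0+0+0+0+0+0+0+0+0+0 mod 2 = 0
  c[7] = d·G[:,7] = (00101010110111101011000101)·(00001111111000000011111111) mod 2 = 0+0+0+0+1+0+1+0+1+1+0+0+0+0+0+0+0+0+1+1+0+0+0+1+0+1 mod 2 = 0
  c[8] = d·G[:,8] = (00101010110111101011000101)·(00001000000000000000000000) mod 2 = 0+0+0+0+1+0+0+0+0+0+0+0+0+0+0+0+0+0+0+0+0+0+0+0+0+0 mod 2 = 1
  c[9] = d·G[:,9] = (00101010110111101011000101)·(00000100000000000000000000) mod 2 = 0+0+0+0+0+0+0+0+0+0+0+0+0+0+0+0+0+0+0+0+0+0+0+0+0+0 mod 2 = 0
  c[10] = d·G[:,10] = (00101010110111101011000101)·(00000010000000000000000000) mod 2 = 0+0+0+0+0+0+1+0+0+0+0+0+0+0+0+0+0+0+0+0+0+0+0+0+0+0 mod 2 = 1
  c[11] = d·G[:,11] = (00101010110111101011000101)·(00000001000000000000000000) mod 2 = 0+0+0+0+0+0+0+0+0+0+0+0+0+0+0+0+0+0+0+0+0+0+0+0+0+0 mod 2 = 0
  c[12] = d·G[:,12] = (00101010110111101011000101)·(00000000100000000000000000) mod 2 = 0+0+0+0+0+0+0+0+1+0+0+0+0+0+0+0+0+0+0+0+0+0+0+0+0+0 mod 2 = 1
  c[13] = d·G[:,13] = (00101010110111101011000101)·(00000000010000000000000000) mod 2 = 0+0+0+0+0+0+0+0+0+1+0+0+0+0+0+0+0+0+0+0+0+0+0+0+0+0 mod 2 = 1
  c[14] = d·G[:,14] = (00101010110111101011000101)·(00000000001000000000000000) mod 2 = 0+0+0+0+0+0+0+0+0+0+0+0+0+0+0+0+0+0+0+0+0+0+0+0+0+0 mod 2 = 0
  c[15] = d·G[:,15] = (00101010110111101011000101)·(00000000000111111111111111) mod 2 = 0+0+0+0+0+0+0+0+0+0+0+1+1+1+1+0+1+0+1+1+0+0+0+1+0+1 mod 2 = 1
  c[16] = d·G[:,16] = (00101010110111101011000101)·(00000000000100000000000000) mod 2 = 0+0+0+0+0+0+0+0+0+0+0+1+0+0+0+0+0+0+0+0+0+0+0+0+0+0 mod 2 = 1
  c[17] = d·G[:,17] = (00101010110111101011000101)·(00000000000010000000000000) mod 2 = 0+0+0+0+0+0+0+0+0+0+0+0+1+0+0+0+0+0+0+0+0+0+0+0+0+0 mod 2 = 1
  c[18] = d·G[:,18] = (00101010110111101011000101)·(00000000000001000000000000) mod 2 = 0+0+0+0+0+0+0+0+0+0+0+0+0+1+0+0+0+0+0+0+0+0+0+0+0+0 mod 2 = 1
  c[19] = d·G[:,19] = (00101010110111101011000101)·(00000000000000100000000000) mod 2 = 0+0+0+0+0+0+0+0+0+0+0+0+0+0+1+0+0+0+0+0+0+0+0+0+0+0 mod 2 = 1
  c[20] = d·G[:,20] = (00101010110111101011000101)·(00000000000000010000000000) mod 2 = 0+0+0+0+0+0+0+0+0+0+0+0+0+0+0+0+0+0+0+0+0+0+0+0+0+0 mod 2 = 0
  c[21] = d·G[:,21] = (00101010110111101011000101)·(00000000000000001000000000) mod 2 = 0+0+0+0+0+0+0+0+0+0+0+0+0+0+0+0+1+0+0+0+0+0+0+0+0+0 mod 2 = 1
  c[22] = d·G[:,22] = (00101010110111101011000101)·(00000000000000000100000000) mod 2 = 0+0+0+0+0+0+0+0+0+0+0+0+0+0+0+0+0+0+0+0+0+0+0+0+0+0 mod 2 = 0
  c[23] = d·G[:,23] = (00101010110111101011000101)·(00000000000000000010000000) mod 2 = 0+0+0+0+0+0+0+0+0+0+0+0+0+0+0+0+0+0+1+0+0+0+0+0+0+0 mod 2 = 1
  c[24] = d·G[:,24] = (00101010110111101011000101)·(00000000000000000001000000) mod 2 = 0+0+0+0+0+0+0+0+0+0+0+0+0+0+0+0+0+0+0+1+0+0+0+0+0+0 mod 2 = 1
  c[25] = d·G[:,25] = (00101010110111101011000101)·(00000000000000000000100000) mod 2 = 0+0+0+0+0+0+0+0+0+0+0+0+0+0+0+0+0+0+0+0+0+0+0+0+0+0 mod 2 = 0
  c[26] = d·G[:,26] = (00101010110111101011000101)·(00000000000000000000010000) mod 2 = 0+0+0+0+0+0+0+0+0+0+0+0+0+0+0+0+0+0+0+0+0+0+0+0+0+0 mod 2 = 0
  c[27] = d·G[:,27] = (00101010110111101011000101)·(00000000000000000000001000) mod 2 = 0+0+0+0+0+0+0+0+0+0+0+0+0+0+0+0+0+0+0+0+0+0+0+0+0+0 mod 2 = 0
  c[28] = d·G[:,28] = (00101010110111101011000101)·(00000000000000000000000100) mod 2 = 0+0+0+0+0+0+0+0+0+0+0+0+0+0+0+0+0+0+0+0+0+0+0+1+0+0 mod 2 = 1
  c[29] = d·G[:,29] = (00101010110111101011000101)·(00000000000000000000000010) mod 2 = 0+0+0+0+0+0+0+0+0+0+0+0+0+0+0+0+0+0+0+0+0+0+0+0+0+0 mod 2 = 0
  c[30] = d·G[:,30] = (00101010110111101011000101)·(00000000000000000000000001) mod 2 = 0+0+0+0+0+0+0+0+0+0+0+0+0+0+0+0+0+0+0+0+0+0+0+0+0+1 mod 2 = 1
Codeword = 0101010010101101111101011000101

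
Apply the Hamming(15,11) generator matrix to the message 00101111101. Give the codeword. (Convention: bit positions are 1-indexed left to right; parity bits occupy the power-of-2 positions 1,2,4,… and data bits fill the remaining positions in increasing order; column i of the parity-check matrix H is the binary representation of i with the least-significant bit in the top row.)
Codeword c = d · G (mod 2), d = 00101111101:
  c[0] = d·G[:,0] = (00101111101)·(11011010101) mod 2 = 0+0+0+0+1+0+1+0+1+0+1 mod 2 = 0
  c[1] = d·G[:,1] = (00101111101)·(10110110011) mod 2 = 0+0+1+0+0+1+1+0+0+0+1 mod 2 = 0
  c[2] = d·G[:,2] = (00101111101)·(10000000000) mod 2 = 0+0+0+0+0+0+0+0+0+0+0 mod 2 = 0
  c[3] = d·G[:,3] = (00101111101)·(01110001111) mod 2 = 0+0+1+0+0+0+0+1+1+0+1 mod 2 = 0
  c[4] = d·G[:,4] = (00101111101)·(01000000000) mod 2 = 0+0+0+0+0+0+0+0+0+0+0 mod 2 = 0
  c[5] = d·G[:,5] = (00101111101)·(00100000000) mod 2 = 0+0+1+0+0+0+0+0+0+0+0 mod 2 = 1
  c[6] = d·G[:,6] = (00101111101)·(00010000000) mod 2 = 0+0+0+0+0+0+0+0+0+0+0 mod 2 = 0
  c[7] = d·G[:,7] = (00101111101)·(00001111111) mod 2 = 0+0+0+0+1+1+1+1+1+0+1 mod 2 = 0
  c[8] = d·G[:,8] = (00101111101)·(00001000000) mod 2 = 0+0+0+0+1+0+0+0+0+0+0 mod 2 = 1
  c[9] = d·G[:,9] = (00101111101)·(00000100000) mod 2 = 0+0+0+0+0+1+0+0+0+0+0 mod 2 = 1
  c[10] = d·G[:,10] = (00101111101)·(00000010000) mod 2 = 0+0+0+0+0+0+1+0+0+0+0 mod 2 = 1
  c[11] = d·G[:,11] = (00101111101)·(00000001000) mod 2 = 0+0+0+0+0+0+0+1+0+0+0 mod 2 = 1
  c[12] = d·G[:,12] = (00101111101)·(00000000100) mod 2 = 0+0+0+0+0+0+0+0+1+0+0 mod 2 = 1
  c[13] = d·G[:,13] = (00101111101)·(00000000010) mod 2 = 0+0+0+0+0+0+0+0+0+0+0 mod 2 = 0
  c[14] = d·G[:,14] = (00101111101)·(00000000001) mod 2 = 0+0+0+0+0+0+0+0+0+0+1 mod 2 = 1
Codeword = 000001001111101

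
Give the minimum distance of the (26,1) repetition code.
d_min = 26 (the only two codewords are 0…0 and 1…1, differing in all 26 positions).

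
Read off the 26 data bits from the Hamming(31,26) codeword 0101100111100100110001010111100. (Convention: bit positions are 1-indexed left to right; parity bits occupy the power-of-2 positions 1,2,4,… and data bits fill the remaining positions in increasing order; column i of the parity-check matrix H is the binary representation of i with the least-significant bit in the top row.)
Parity bits occupy power-of-2 positions; data bits are at positions {3,5,6,7,9,10,11,12,13,14,15,17,18,19,20,21,22,23,24,25,26,27,28,29,30,31} (1-indexed).
Extract: c[3]=0 c[5]=1 c[6]=0 c[7]=0 c[9]=1 c[10]=1 c[11]=1 c[12]=0 c[13]=0 c[14]=1 c[15]=0 c[17]=1 c[18]=1 c[19]=0 c[20]=0 c[21]=0 c[22]=1 c[23]=0 c[24]=1 c[25]=0 c[26]=1 c[27]=1 c[28]=1 c[29]=1 c[30]=0 c[31]=0
Data = 01001110010110001010111100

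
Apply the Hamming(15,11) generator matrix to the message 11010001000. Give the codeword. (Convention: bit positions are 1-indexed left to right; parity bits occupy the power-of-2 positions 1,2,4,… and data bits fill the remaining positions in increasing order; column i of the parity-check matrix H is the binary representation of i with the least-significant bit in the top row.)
Codeword c = d · G (mod 2), d = 11010001000:
  c[0] = d·G[:,0] = (11010001000)·(11011010101) mod 2 = 1+1+0+1+0+0+0+0+0+0+0 mod 2 = 1
  c[1] = d·G[:,1] = (11010001000)·(10110110011) mod 2 = 1+0+0+1+0+0+0+0+0+0+0 mod 2 = 0
  c[2] = d·G[:,2] = (11010001000)·(10000000000) mod 2 = 1+0+0+0+0+0+0+0+0+0+0 mod 2 = 1
  c[3] = d·G[:,3] = (11010001000)·(01110001111) mod 2 = 0+1+0+1+0+0+0+1+0+0+0 mod 2 = 1
  c[4] = d·G[:,4] = (11010001000)·(01000000000) mod 2 = 0+1+0+0+0+0+0+0+0+0+0 mod 2 = 1
  c[5] = d·G[:,5] = (11010001000)·(00100000000) mod 2 = 0+0+0+0+0+0+0+0+0+0+0 mod 2 = 0
  c[6] = d·G[:,6] = (11010001000)·(00010000000) mod 2 = 0+0+0+1+0+0+0+0+0+0+0 mod 2 = 1
  c[7] = d·G[:,7] = (11010001000)·(00001111111) mod 2 = 0+0+0+0+0+0+0+1+0+0+0 mod 2 = 1
  c[8] = d·G[:,8] = (11010001000)·(00001000000) mod 2 = 0+0+0+0+0+0+0+0+0+0+0 mod 2 = 0
  c[9] = d·G[:,9] = (11010001000)·(00000100000) mod 2 = 0+0+0+0+0+0+0+0+0+0+0 mod 2 = 0
  c[10] = d·G[:,10] = (11010001000)·(00000010000) mod 2 = 0+0+0+0+0+0+0+0+0+0+0 mod 2 = 0
  c[11] = d·G[:,11] = (11010001000)·(00000001000) mod 2 = 0+0+0+0+0+0+0+1+0+0+0 mod 2 = 1
  c[12] = d·G[:,12] = (11010001000)·(00000000100) mod 2 = 0+0+0+0+0+0+0+0+0+0+0 mod 2 = 0
  c[13] = d·G[:,13] = (11010001000)·(00000000010) mod 2 = 0+0+0+0+0+0+0+0+0+0+0 mod 2 = 0
  c[14] = d·G[:,14] = (11010001000)·(00000000001) mod 2 = 0+0+0+0+0+0+0+0+0+0+0 mod 2 = 0
Codeword = 101110110001000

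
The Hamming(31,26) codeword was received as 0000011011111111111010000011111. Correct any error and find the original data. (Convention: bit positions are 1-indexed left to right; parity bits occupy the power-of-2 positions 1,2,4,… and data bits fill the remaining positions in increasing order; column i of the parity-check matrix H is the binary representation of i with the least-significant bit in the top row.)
Syndrome s = H · r^T (mod 2), r = 0000011011111111111010000011111:
  s[0] = (1010101010101010101010101010101)·(0000011011111111111010000011111) mod 2 = 0+0+0+0+0+0+1+0+1+0+1+0+1+0+1+0+1+0+1+0+1+0+0+0+0+0+1+0+1+0+1 mod 2 = 1
  s[1] = (0110011001100110011001100110011)·(0000011011111111111010000011111) mod 2 = 0+0+0+0+0+1+1+0+0+1+1+0+0+1+1+0+0+1+1+0+0+0+0+0+0+0+1+0+0+1+1 mod 2 = 1
  s[2] = (0001111000011110000111100001111)·(0000011011111111111010000011111) mod 2 = 0+0+0+0+0+1+1+0+0+0+0+1+1+1+1+0+0+0+0+0+1+0+0+0+0+0+0+1+1+1+1 mod 2 = 1
  s[3] = (0000000111111110000000011111111)·(0000011011111111111010000011111) mod 2 = 0+0+0+0+0+0+0+0+1+1+1+1+1+1+1+0+0+0+0+0+0+0+0+0+0+0+1+1+1+1+1 mod 2 = 0
  s[4] = (0000000000000001111111111111111)·(0000011011111111111010000011111) mod 2 = 0+0+0+0+0+0+0+0+0+0+0+0+0+0+0+1+1+1+1+0+1+0+0+0+0+0+1+1+1+1+1 mod 2 = 0
Syndrome = 11100
Column 7 of H equals this syndrome → error at bit 7 (1-indexed).
Flip bit 7: 0000011011111111111010000011111 → 0000010011111111111010000011111
Extract data bits at positions {3,5,6,7,9,10,11,12,13,14,15,17,18,19,20,21,22,23,24,25,26,27,28,29,30,31}: 00101111111111010000011111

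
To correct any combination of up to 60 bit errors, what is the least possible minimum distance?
Correcting t errors requires d_min ≥ 2t + 1 = 2·60 + 1 = 121.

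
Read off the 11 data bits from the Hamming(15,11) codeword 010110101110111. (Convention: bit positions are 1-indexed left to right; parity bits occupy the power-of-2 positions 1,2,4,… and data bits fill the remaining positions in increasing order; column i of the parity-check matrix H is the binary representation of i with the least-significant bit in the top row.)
Parity bits occupy power-of-2 positions; data bits are at positions {3,5,6,7,9,10,11,12,13,14,15} (1-indexed).
Extract: c[3]=0 c[5]=1 c[6]=0 c[7]=1 c[9]=1 c[10]=1 c[11]=1 c[12]=0 c[13]=1 c[14]=1 c[15]=1
Data = 01011110111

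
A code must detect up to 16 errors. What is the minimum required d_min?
Detecting e errors requires d_min ≥ e + 1 = 16 + 1 = 17.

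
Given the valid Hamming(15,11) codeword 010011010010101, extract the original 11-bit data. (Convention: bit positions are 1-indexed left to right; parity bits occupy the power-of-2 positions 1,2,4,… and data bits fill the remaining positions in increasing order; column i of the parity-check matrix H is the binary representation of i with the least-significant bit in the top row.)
Parity bits occupy power-of-2 positions; data bits are at positions {3,5,6,7,9,10,11,12,13,14,15} (1-indexed).
Extract: c[3]=0 c[5]=1 c[6]=1 c[7]=0 c[9]=0 c[10]=0 c[11]=1 c[12]=0 c[13]=1 c[14]=0 c[15]=1
Data = 01100010101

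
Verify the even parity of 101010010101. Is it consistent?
Sum of all bits: 1+0+1+0+1+0+0+1+0+1+0+1 = 6; 6 mod 2 = 0. Result is 0 → valid parity.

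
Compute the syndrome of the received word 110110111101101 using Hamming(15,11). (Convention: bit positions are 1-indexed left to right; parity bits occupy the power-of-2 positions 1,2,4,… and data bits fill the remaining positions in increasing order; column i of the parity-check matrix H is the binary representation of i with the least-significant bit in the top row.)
Syndrome s = H · r^T (mod 2), r = 110110111101101:
  s[0] = (101010101010101)·(110110111101101) mod 2 = 1+0+0+0+1+0+1+0+1+0+0+0+1+0+1 mod 2 = 0
  s[1] = (011001100110011)·(110110111101101) mod 2 = 0+1+0+0+0+0+1+0+0+1+0+0+0+0+1 mod 2 = 0
  s[2] = (000111100001111)·(110110111101101) mod 2 = 0+0+0+1+1+0+1+0+0+0+0+1+1+0+1 mod 2 = 0
  s[3] = (000000011111111)·(110110111101101) mod 2 = 0+0+0+0+0+0+0+1+1+1+0+1+1+0+1 mod 2 = 0
Syndrome = 0000
s = 0: no error detected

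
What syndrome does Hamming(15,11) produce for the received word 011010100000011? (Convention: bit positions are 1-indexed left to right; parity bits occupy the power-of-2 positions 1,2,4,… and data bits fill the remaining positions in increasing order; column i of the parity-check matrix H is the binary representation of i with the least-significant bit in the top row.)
Syndrome s = H · r^T (mod 2), r = 011010100000011:
  s[0] = (101010101010101)·(011010100000011) mod 2 = 0+0+1+0+1+0+1+0+0+0+0+0+0+0+1 mod 2 = 0
  s[1] = (011001100110011)·(011010100000011) mod 2 = 0+1+1+0+0+0+1+0+0+0+0+0+0+1+1 mod 2 = 1
  s[2] = (000111100001111)·(011010100000011) mod 2 = 0+0+0+0+1+0+1+0+0+0+0+0+0+1+1 mod 2 = 0
  s[3] = (000000011111111)·(011010100000011) mod 2 = 0+0+0+0+0+0+0+0+0+0+0+0+0+1+1 mod 2 = 0
Syndrome = 0100
Non-zero syndrome: error at position 2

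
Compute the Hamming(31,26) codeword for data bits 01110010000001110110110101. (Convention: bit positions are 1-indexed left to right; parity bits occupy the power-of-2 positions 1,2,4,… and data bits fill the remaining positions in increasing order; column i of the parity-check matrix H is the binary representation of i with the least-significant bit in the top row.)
Codeword c = d · G (mod 2), d = 01110010000001110110110101:
  c[0] = d·G[:,0] = (01110010000001110110110101)·(11011010101101010101010101) mod 2 = 0+1+0+1+0+0+1+0+0+0+0+0+0+1+0+1+0+1+0+0+0+1+0+1+0+1 mod 2 = 1
  c[1] = d·G[:,1] = (01110010000001110110110101)·(10110110011011001100110011) mod 2 = 0+0+1+1+0+0+1+0+0+0+0+0+0+1+0+0+0+1+0+0+1+1+0+0+0+1 mod 2 = 0
  c[2] = d·G[:,2] = (01110010000001110110110101)·(10000000000000000000000000) mod 2 = 0+0+0+0+0+0+0+0+0+0+0+0+0+0+0+0+0+0+0+0+0+0+0+0+0+0 mod 2 = 0
  c[3] = d·G[:,3] = (01110010000001110110110101)·(01110001111000111100001111) mod 2 = 0+1+1+1+0+0+0+0+0+0+0+0+0+0+1+1+0+1+0+0+0+0+0+1+0+1 mod 2 = 0
  c[4] = d·G[:,4] = (01110010000001110110110101)·(01000000000000000000000000) mod 2 = 0+1+0+0+0+0+0+0+0+0+0+0+0+0+0+0+0+0+0+0+0+0+0+0+0+0 mod 2 = 1
  c[5] = d·G[:,5] = (01110010000001110110110101)·(00100000000000000000000000) mod 2 = 0+0+1+0+0+0+0+0+0+0+0+0+0+0+0+0+0+0+0+0+0+0+0+0+0+0 mod 2 = 1
  c[6] = d·G[:,6] = (01110010000001110110110101)·(00010000000000000000000000) mod 2 = 0+0+0+1+0+0+0+0+0+0+0+0+0+0+0+0+0+0+0+0+0+0+0+0+0+0 mod 2 = 1
  c[7] = d·G[:,7] = (01110010000001110110110101)·(00001111111000000011111111) mod 2 = 0+0+0+0+0+0+1+0+0+0+0+0+0+0+0+0+0+0+1+0+1+1+0+1+0+1 mod 2 = 0
  c[8] = d·G[:,8] = (01110010000001110110110101)·(00001000000000000000000000) mod 2 = 0+0+0+0+0+0+0+0+0+0+0+0+0+0+0+0+0+0+0+0+0+0+0+0+0+0 mod 2 = 0
  c[9] = d·G[:,9] = (01110010000001110110110101)·(00000100000000000000000000) mod 2 = 0+0+0+0+0+0+0+0+0+0+0+0+0+0+0+0+0+0+0+0+0+0+0+0+0+0 mod 2 = 0
  c[10] = d·G[:,10] = (01110010000001110110110101)·(00000010000000000000000000) mod 2 = 0+0+0+0+0+0+1+0+0+0+0+0+0+0+0+0+0+0+0+0+0+0+0+0+0+0 mod 2 = 1
  c[11] = d·G[:,11] = (01110010000001110110110101)·(00000001000000000000000000) mod 2 = 0+0+0+0+0+0+0+0+0+0+0+0+0+0+0+0+0+0+0+0+0+0+0+0+0+0 mod 2 = 0
  c[12] = d·G[:,12] = (01110010000001110110110101)·(00000000100000000000000000) mod 2 = 0+0+0+0+0+0+0+0+0+0+0+0+0+0+0+0+0+0+0+0+0+0+0+0+0+0 mod 2 = 0
  c[13] = d·G[:,13] = (01110010000001110110110101)·(00000000010000000000000000) mod 2 = 0+0+0+0+0+0+0+0+0+0+0+0+0+0+0+0+0+0+0+0+0+0+0+0+0+0 mod 2 = 0
  c[14] = d·G[:,14] = (01110010000001110110110101)·(00000000001000000000000000) mod 2 = 0+0+0+0+0+0+0+0+0+0+0+0+0+0+0+0+0+0+0+0+0+0+0+0+0+0 mod 2 = 0
  c[15] = d·G[:,15] = (01110010000001110110110101)·(00000000000111111111111111) mod 2 = 0+0+0+0+0+0+0+0+0+0+0+0+0+1+1+1+0+1+1+0+1+1+0+1+0+1 mod 2 = 1
  c[16] = d·G[:,16] = (01110010000001110110110101)·(00000000000100000000000000) mod 2 = 0+0+0+0+0+0+0+0+0+0+0+0+0+0+0+0+0+0+0+0+0+0+0+0+0+0 mod 2 = 0
  c[17] = d·G[:,17] = (01110010000001110110110101)·(00000000000010000000000000) mod 2 = 0+0+0+0+0+0+0+0+0+0+0+0+0+0+0+0+0+0+0+0+0+0+0+0+0+0 mod 2 = 0
  c[18] = d·G[:,18] = (01110010000001110110110101)·(00000000000001000000000000) mod 2 = 0+0+0+0+0+0+0+0+0+0+0+0+0+1+0+0+0+0+0+0+0+0+0+0+0+0 mod 2 = 1
  c[19] = d·G[:,19] = (01110010000001110110110101)·(00000000000000100000000000) mod 2 = 0+0+0+0+0+0+0+0+0+0+0+0+0+0+1+0+0+0+0+0+0+0+0+0+0+0 mod 2 = 1
  c[20] = d·G[:,20] = (01110010000001110110110101)·(00000000000000010000000000) mod 2 = 0+0+0+0+0+0+0+0+0+0+0+0+0+0+0+1+0+0+0+0+0+0+0+0+0+0 mod 2 = 1
  c[21] = d·G[:,21] = (01110010000001110110110101)·(00000000000000001000000000) mod 2 = 0+0+0+0+0+0+0+0+0+0+0+0+0+0+0+0+0+0+0+0+0+0+0+0+0+0 mod 2 = 0
  c[22] = d·G[:,22] = (01110010000001110110110101)·(00000000000000000100000000) mod 2 = 0+0+0+0+0+0+0+0+0+0+0+0+0+0+0+0+0+1+0+0+0+0+0+0+0+0 mod 2 = 1
  c[23] = d·G[:,23] = (01110010000001110110110101)·(00000000000000000010000000) mod 2 = 0+0+0+0+0+0+0+0+0+0+0+0+0+0+0+0+0+0+1+0+0+0+0+0+0+0 mod 2 = 1
  c[24] = d·G[:,24] = (01110010000001110110110101)·(00000000000000000001000000) mod 2 = 0+0+0+0+0+0+0+0+0+0+0+0+0+0+0+0+0+0+0+0+0+0+0+0+0+0 mod 2 = 0
  c[25] = d·G[:,25] = (01110010000001110110110101)·(00000000000000000000100000) mod 2 = 0+0+0+0+0+0+0+0+0+0+0+0+0+0+0+0+0+0+0+0+1+0+0+0+0+0 mod 2 = 1
  c[26] = d·G[:,26] = (01110010000001110110110101)·(00000000000000000000010000) mod 2 = 0+0+0+0+0+0+0+0+0+0+0+0+0+0+0+0+0+0+0+0+0+1+0+0+0+0 mod 2 = 1
  c[27] = d·G[:,27] = (01110010000001110110110101)·(00000000000000000000001000) mod 2 = 0+0+0+0+0+0+0+0+0+0+0+0+0+0+0+0+0+0+0+0+0+0+0+0+0+0 mod 2 = 0
  c[28] = d·G[:,28] = (01110010000001110110110101)·(00000000000000000000000100) mod 2 = 0+0+0+0+0+0+0+0+0+0+0+0+0+0+0+0+0+0+0+0+0+0+0+1+0+0 mod 2 = 1
  c[29] = d·G[:,29] = (01110010000001110110110101)·(00000000000000000000000010) mod 2 = 0+0+0+0+0+0+0+0+0+0+0+0+0+0+0+0+0+0+0+0+0+0+0+0+0+0 mod 2 = 0
  c[30] = d·G[:,30] = (01110010000001110110110101)·(00000000000000000000000001) mod 2 = 0+0+0+0+0+0+0+0+0+0+0+0+0+0+0+0+0+0+0+0+0+0+0+0+0+1 mod 2 = 1
Codeword = 1000111000100001001110110110101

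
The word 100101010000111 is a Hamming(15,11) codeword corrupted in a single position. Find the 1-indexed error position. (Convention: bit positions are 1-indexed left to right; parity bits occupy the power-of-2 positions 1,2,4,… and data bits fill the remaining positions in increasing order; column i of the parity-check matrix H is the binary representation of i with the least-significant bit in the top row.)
Syndrome s = H · r^T (mod 2), r = 100101010000111:
  s[0] = (101010101010101)·(100101010000111) mod 2 = 1+0+0+0+0+0+0+0+0+0+0+0+1+0+1 mod 2 = 1
  s[1] = (011001100110011)·(100101010000111) mod 2 = 0+0+0+0+0+1+0+0+0+0+0+0+0+1+1 mod 2 = 1
  s[2] = (000111100001111)·(100101010000111) mod 2 = 0+0+0+1+0+1+0+0+0+0+0+0+1+1+1 mod 2 = 1
  s[3] = (000000011111111)·(100101010000111) mod 2 = 0+0+0+0+0+0+0+1+0+0+0+0+1+1+1 mod 2 = 0
Syndrome = 1110
Column i of H is the binary representation of i, so the syndrome is the binary index of the flipped bit.
Read s = 1110 with s[0] as LSB: 1·2^0 + 1·2^1 + 1·2^2 + 0·2^3 = 7.
Error is at bit position 7.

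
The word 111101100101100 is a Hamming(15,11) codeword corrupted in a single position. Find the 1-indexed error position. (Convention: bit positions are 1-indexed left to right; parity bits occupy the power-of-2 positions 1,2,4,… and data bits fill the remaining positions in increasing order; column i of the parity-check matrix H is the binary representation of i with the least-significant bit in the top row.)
Syndrome s = H · r^T (mod 2), r = 111101100101100:
  s[0] = (101010101010101)·(111101100101100) mod 2 = 1+0+1+0+0+0+1+0+0+0+0+0+1+0+0 mod 2 = 0
  s[1] = (011001100110011)·(111101100101100) mod 2 = 0+1+1+0+0+1+1+0+0+1+0+0+0+0+0 mod 2 = 1
  s[2] = (000111100001111)·(111101100101100) mod 2 = 0+0+0+1+0+1+1+0+0+0+0+1+1+0+0 mod 2 = 1
  s[3] = (000000011111111)·(111101100101100) mod 2 = 0+0+0+0+0+0+0+0+0+1+0+1+1+0+0 mod 2 = 1
Syndrome = 0111
Column i of H is the binary representation of i, so the syndrome is the binary index of the flipped bit.
Read s = 0111 with s[0] as LSB: 0·2^0 + 1·2^1 + 1·2^2 + 1·2^3 = 14.
Error is at bit position 14.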